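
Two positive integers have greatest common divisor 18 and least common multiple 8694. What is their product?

For any two positive integers, gcd × lcm = product = 18 × 8694 = 156492.

156492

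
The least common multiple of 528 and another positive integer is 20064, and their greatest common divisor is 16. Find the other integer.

608

gcd × lcm = product of the two integers, so the other integer is (16 × 20064) / 528 = 608.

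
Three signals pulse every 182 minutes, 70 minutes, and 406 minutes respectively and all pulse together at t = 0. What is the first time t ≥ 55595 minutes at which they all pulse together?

79170 minutes

Joint pulses occur at multiples of LCM(182, 70, 406).
182 = 2 × 7 × 13
70 = 2 × 5 × 7
406 = 2 × 7 × 29
LCM(182, 70, 406) = 2 × 5 × 7 × 13 × 29 = 26390.
Smallest multiple of 26390 that is ≥ 55595: ⌈55595/26390⌉ × 26390 = 3 × 26390 = 79170.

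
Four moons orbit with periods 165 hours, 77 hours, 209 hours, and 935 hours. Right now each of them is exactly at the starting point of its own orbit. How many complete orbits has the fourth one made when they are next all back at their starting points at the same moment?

399 orbits

They are all back at their starting positions together after one LCM of the periods.
165 = 3 × 5 × 11
77 = 7 × 11
209 = 11 × 19
935 = 5 × 11 × 17
LCM(165, 77, 209, 935) = 3 × 5 × 7 × 11 × 17 × 19 = 373065.
Orbits for period 935: 373065 / 935 = 399.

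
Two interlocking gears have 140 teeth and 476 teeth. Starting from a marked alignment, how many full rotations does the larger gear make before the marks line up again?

5 rotations

They are all back at their starting positions together after one LCM of the periods.
140 = 2^2 × 5 × 7
476 = 2^2 × 7 × 17
LCM(140, 476) = 2^2 × 5 × 7 × 17 = 2380.
Rotations for period 476: 2380 / 476 = 5.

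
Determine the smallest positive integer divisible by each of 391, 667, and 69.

34017

391 = 17 × 23
667 = 23 × 29
69 = 3 × 23
LCM(391, 667, 69) = 3 × 17 × 23 × 29 = 34017.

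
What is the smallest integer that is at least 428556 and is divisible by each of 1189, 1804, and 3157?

732424

The integer must be a common multiple of 1189, 1804, and 3157, so a multiple of their LCM.
1189 = 29 × 41
1804 = 2^2 × 11 × 41
3157 = 7 × 11 × 41
LCM(1189, 1804, 3157) = 2^2 × 7 × 11 × 29 × 41 = 366212.
Smallest multiple of 366212 that is ≥ 428556: ⌈428556/366212⌉ × 366212 = 2 × 366212 = 732424.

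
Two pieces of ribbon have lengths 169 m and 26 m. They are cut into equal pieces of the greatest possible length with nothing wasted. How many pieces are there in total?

15

Piece length = gcd(169, 26).
169 = 13^2
26 = 2 × 13
gcd(169, 26) = 13.
Total pieces = 169/13 + 26/13 = 13 + 2 = 15.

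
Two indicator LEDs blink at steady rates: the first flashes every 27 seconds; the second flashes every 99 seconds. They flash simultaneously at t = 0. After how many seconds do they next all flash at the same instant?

They coincide at every common multiple of the periods; the first is the LCM.
27 = 3^3
99 = 3^2 × 11
LCM(27, 99) = 3^3 × 11 = 297.

297 seconds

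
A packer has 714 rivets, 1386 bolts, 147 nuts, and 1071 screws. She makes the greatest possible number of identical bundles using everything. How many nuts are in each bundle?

Number of bundles = gcd(714, 1386, 147, 1071).
714 = 2 × 3 × 7 × 17
1386 = 2 × 3^2 × 7 × 11
147 = 3 × 7^2
1071 = 3^2 × 7 × 17
gcd(714, 1386, 147, 1071) = 3 × 7 = 21.
nuts per bundle = 147 / 21 = 7.

7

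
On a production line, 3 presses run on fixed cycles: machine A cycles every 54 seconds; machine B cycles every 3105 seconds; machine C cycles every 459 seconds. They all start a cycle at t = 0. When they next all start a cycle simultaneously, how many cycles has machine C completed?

230 cycles

The first common completion time is the LCM of the periods.
54 = 2 × 3^3
3105 = 3^3 × 5 × 23
459 = 3^3 × 17
LCM(54, 3105, 459) = 2 × 3^3 × 5 × 17 × 23 = 105570.
Cycles for period 459: 105570 / 459 = 230.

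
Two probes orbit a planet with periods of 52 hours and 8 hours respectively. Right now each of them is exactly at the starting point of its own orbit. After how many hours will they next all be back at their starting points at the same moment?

104 hours

The first simultaneous occurrence is after LCM of the individual periods.
52 = 2^2 × 13
8 = 2^3
LCM(52, 8) = 2^3 × 13 = 104.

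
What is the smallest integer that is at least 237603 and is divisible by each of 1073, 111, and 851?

296148

The integer must be a common multiple of 1073, 111, and 851, so a multiple of their LCM.
1073 = 29 × 37
111 = 3 × 37
851 = 23 × 37
LCM(1073, 111, 851) = 3 × 23 × 29 × 37 = 74037.
Smallest multiple of 74037 that is ≥ 237603: ⌈237603/74037⌉ × 74037 = 4 × 74037 = 296148.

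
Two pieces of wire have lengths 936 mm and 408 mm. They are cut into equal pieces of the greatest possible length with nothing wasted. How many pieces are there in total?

Piece length = gcd(936, 408).
936 = 2^3 × 3^2 × 13
408 = 2^3 × 3 × 17
gcd(936, 408) = 2^3 × 3 = 24.
Total pieces = 936/24 + 408/24 = 39 + 17 = 56.

56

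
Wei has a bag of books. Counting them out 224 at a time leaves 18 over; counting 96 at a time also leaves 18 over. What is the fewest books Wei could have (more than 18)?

N − 18 must be a common multiple of 224 and 96.
224 = 2^5 × 7
96 = 2^5 × 3
LCM(224, 96) = 2^5 × 3 × 7 = 672.
Smallest N > 18 is LCM + 18 = 672 + 18 = 690.

690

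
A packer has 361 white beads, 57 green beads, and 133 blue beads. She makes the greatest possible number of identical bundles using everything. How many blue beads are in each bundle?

Number of bundles = gcd(361, 57, 133).
361 = 19^2
57 = 3 × 19
133 = 7 × 19
gcd(361, 57, 133) = 19.
blue beads per bundle = 133 / 19 = 7.

7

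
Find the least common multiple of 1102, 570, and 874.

380190

1102 = 2 × 19 × 29
570 = 2 × 3 × 5 × 19
874 = 2 × 19 × 23
LCM(1102, 570, 874) = 2 × 3 × 5 × 19 × 23 × 29 = 380190.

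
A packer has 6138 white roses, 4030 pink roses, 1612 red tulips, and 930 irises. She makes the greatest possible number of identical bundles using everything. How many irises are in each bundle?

15

Number of bundles = gcd(6138, 4030, 1612, 930).
6138 = 2 × 3^2 × 11 × 31
4030 = 2 × 5 × 13 × 31
1612 = 2^2 × 13 × 31
930 = 2 × 3 × 5 × 31
gcd(6138, 4030, 1612, 930) = 2 × 31 = 62.
irises per bundle = 930 / 62 = 15.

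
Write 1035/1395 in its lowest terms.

23/31

1035 = 3^2 × 5 × 23
1395 = 3^2 × 5 × 31
gcd(1035, 1395) = 3^2 × 5 = 45.
Divide numerator and denominator by 45: 1035/1395 = 23/31.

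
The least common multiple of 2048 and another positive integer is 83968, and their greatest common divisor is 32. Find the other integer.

gcd × lcm = product of the two integers, so the other integer is (32 × 83968) / 2048 = 1312.

1312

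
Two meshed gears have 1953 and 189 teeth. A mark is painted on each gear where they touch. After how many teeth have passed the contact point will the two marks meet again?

5859 teeth

They coincide at every common multiple of the periods; the first is the LCM.
1953 = 3^2 × 7 × 31
189 = 3^3 × 7
LCM(1953, 189) = 3^3 × 7 × 31 = 5859.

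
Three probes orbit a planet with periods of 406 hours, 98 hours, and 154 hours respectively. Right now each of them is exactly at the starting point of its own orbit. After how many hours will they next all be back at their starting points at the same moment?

We need the least common multiple of the intervals.
406 = 2 × 7 × 29
98 = 2 × 7^2
154 = 2 × 7 × 11
LCM(406, 98, 154) = 2 × 7^2 × 11 × 29 = 31262.

31262 hours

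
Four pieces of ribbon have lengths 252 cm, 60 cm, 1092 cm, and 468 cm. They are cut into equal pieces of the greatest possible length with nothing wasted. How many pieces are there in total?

Piece length = gcd(252, 60, 1092, 468).
252 = 2^2 × 3^2 × 7
60 = 2^2 × 3 × 5
1092 = 2^2 × 3 × 7 × 13
468 = 2^2 × 3^2 × 13
gcd(252, 60, 1092, 468) = 2^2 × 3 = 12.
Total pieces = 252/12 + 60/12 + 1092/12 + 468/12 = 21 + 5 + 91 + 39 = 156.

156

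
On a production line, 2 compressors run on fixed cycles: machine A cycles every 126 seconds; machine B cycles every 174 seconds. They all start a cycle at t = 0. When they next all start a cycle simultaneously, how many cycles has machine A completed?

The first common completion time is the LCM of the periods.
126 = 2 × 3^2 × 7
174 = 2 × 3 × 29
LCM(126, 174) = 2 × 3^2 × 7 × 29 = 3654.
Cycles for period 126: 3654 / 126 = 29.

29 cycles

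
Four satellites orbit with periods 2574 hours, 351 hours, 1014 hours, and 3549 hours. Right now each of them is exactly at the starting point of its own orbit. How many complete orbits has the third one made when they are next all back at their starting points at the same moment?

All finish a whole number of cycles simultaneously at t = LCM of the periods.
2574 = 2 × 3^2 × 11 × 13
351 = 3^3 × 13
1014 = 2 × 3 × 13^2
3549 = 3 × 7 × 13^2
LCM(2574, 351, 1014, 3549) = 2 × 3^3 × 7 × 11 × 13^2 = 702702.
Orbits for period 1014: 702702 / 1014 = 693.

693 orbits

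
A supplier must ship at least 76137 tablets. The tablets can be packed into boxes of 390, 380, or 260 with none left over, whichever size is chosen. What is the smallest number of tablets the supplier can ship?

88920

The number of tablets must be a common multiple of 390, 380, and 260, so a multiple of their LCM.
390 = 2 × 3 × 5 × 13
380 = 2^2 × 5 × 19
260 = 2^2 × 5 × 13
LCM(390, 380, 260) = 2^2 × 3 × 5 × 13 × 19 = 14820.
Smallest multiple of 14820 that is ≥ 76137: ⌈76137/14820⌉ × 14820 = 6 × 14820 = 88920.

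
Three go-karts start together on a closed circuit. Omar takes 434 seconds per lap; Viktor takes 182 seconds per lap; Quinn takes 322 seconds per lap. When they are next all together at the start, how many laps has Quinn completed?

The first common completion time is the LCM of the periods.
434 = 2 × 7 × 31
182 = 2 × 7 × 13
322 = 2 × 7 × 23
LCM(434, 182, 322) = 2 × 7 × 13 × 23 × 31 = 129766.
Laps for period 322: 129766 / 322 = 403.

403 laps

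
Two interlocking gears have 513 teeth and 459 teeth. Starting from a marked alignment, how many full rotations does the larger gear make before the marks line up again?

17 rotations

They are all back at their starting positions together after one LCM of the periods.
513 = 3^3 × 19
459 = 3^3 × 17
LCM(513, 459) = 3^3 × 17 × 19 = 8721.
Rotations for period 513: 8721 / 513 = 17.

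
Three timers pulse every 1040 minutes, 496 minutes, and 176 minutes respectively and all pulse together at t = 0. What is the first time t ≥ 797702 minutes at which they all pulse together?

1063920 minutes

Joint pulses occur at multiples of LCM(1040, 496, 176).
1040 = 2^4 × 5 × 13
496 = 2^4 × 31
176 = 2^4 × 11
LCM(1040, 496, 176) = 2^4 × 5 × 11 × 13 × 31 = 354640.
Smallest multiple of 354640 that is ≥ 797702: ⌈797702/354640⌉ × 354640 = 3 × 354640 = 1063920.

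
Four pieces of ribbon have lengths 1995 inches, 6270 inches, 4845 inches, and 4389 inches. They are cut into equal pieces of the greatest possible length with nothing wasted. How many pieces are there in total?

Piece length = gcd(1995, 6270, 4845, 4389).
1995 = 3 × 5 × 7 × 19
6270 = 2 × 3 × 5 × 11 × 19
4845 = 3 × 5 × 17 × 19
4389 = 3 × 7 × 11 × 19
gcd(1995, 6270, 4845, 4389) = 3 × 19 = 57.
Total pieces = 1995/57 + 6270/57 + 4845/57 + 4389/57 = 35 + 110 + 85 + 77 = 307.

307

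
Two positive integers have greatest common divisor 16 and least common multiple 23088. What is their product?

For any two positive integers, gcd × lcm = product = 16 × 23088 = 369408.

369408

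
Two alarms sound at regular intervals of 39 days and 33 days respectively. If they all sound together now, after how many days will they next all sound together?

429 days

We need the least common multiple of the intervals.
39 = 3 × 13
33 = 3 × 11
LCM(39, 33) = 3 × 11 × 13 = 429.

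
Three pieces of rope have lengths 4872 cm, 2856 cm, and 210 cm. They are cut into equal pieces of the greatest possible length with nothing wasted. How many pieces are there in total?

Piece length = gcd(4872, 2856, 210).
4872 = 2^3 × 3 × 7 × 29
2856 = 2^3 × 3 × 7 × 17
210 = 2 × 3 × 5 × 7
gcd(4872, 2856, 210) = 2 × 3 × 7 = 42.
Total pieces = 4872/42 + 2856/42 + 210/42 = 116 + 68 + 5 = 189.

189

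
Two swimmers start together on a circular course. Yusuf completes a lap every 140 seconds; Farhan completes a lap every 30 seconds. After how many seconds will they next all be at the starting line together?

The first simultaneous occurrence is after LCM of the individual periods.
140 = 2^2 × 5 × 7
30 = 2 × 3 × 5
LCM(140, 30) = 2^2 × 3 × 5 × 7 = 420.

420 seconds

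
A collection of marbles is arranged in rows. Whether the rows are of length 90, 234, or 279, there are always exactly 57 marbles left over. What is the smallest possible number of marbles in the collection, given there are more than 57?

36327

N − 57 must be a common multiple of 90, 234, and 279.
90 = 2 × 3^2 × 5
234 = 2 × 3^2 × 13
279 = 3^2 × 31
LCM(90, 234, 279) = 2 × 3^2 × 5 × 13 × 31 = 36270.
Smallest N > 57 is LCM + 57 = 36270 + 57 = 36327.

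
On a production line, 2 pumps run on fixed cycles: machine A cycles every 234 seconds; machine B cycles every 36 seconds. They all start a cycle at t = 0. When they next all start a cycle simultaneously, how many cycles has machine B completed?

13 cycles

They are all back at their starting positions together after one LCM of the periods.
234 = 2 × 3^2 × 13
36 = 2^2 × 3^2
LCM(234, 36) = 2^2 × 3^2 × 13 = 468.
Cycles for period 36: 468 / 36 = 13.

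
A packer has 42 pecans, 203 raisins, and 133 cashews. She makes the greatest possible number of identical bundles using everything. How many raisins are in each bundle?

29

Number of bundles = gcd(42, 203, 133).
42 = 2 × 3 × 7
203 = 7 × 29
133 = 7 × 19
gcd(42, 203, 133) = 7.
raisins per bundle = 203 / 7 = 29.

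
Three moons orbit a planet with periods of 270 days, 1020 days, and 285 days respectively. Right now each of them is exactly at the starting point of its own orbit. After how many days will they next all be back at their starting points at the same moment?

The first simultaneous occurrence is after LCM of the individual periods.
270 = 2 × 3^3 × 5
1020 = 2^2 × 3 × 5 × 17
285 = 3 × 5 × 19
LCM(270, 1020, 285) = 2^2 × 3^3 × 5 × 17 × 19 = 174420.

174420 days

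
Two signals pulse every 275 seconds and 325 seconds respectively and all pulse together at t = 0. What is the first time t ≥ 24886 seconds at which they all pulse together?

Joint pulses occur at multiples of LCM(275, 325).
275 = 5^2 × 11
325 = 5^2 × 13
LCM(275, 325) = 5^2 × 11 × 13 = 3575.
Smallest multiple of 3575 that is ≥ 24886: ⌈24886/3575⌉ × 3575 = 7 × 3575 = 25025.

25025 seconds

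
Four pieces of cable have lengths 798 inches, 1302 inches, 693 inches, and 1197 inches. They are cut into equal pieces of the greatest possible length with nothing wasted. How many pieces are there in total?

190

Piece length = gcd(798, 1302, 693, 1197).
798 = 2 × 3 × 7 × 19
1302 = 2 × 3 × 7 × 31
693 = 3^2 × 7 × 11
1197 = 3^2 × 7 × 19
gcd(798, 1302, 693, 1197) = 3 × 7 = 21.
Total pieces = 798/21 + 1302/21 + 693/21 + 1197/21 = 38 + 62 + 33 + 57 = 190.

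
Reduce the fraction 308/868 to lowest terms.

11/31

308 = 2^2 × 7 × 11
868 = 2^2 × 7 × 31
gcd(308, 868) = 2^2 × 7 = 28.
Divide numerator and denominator by 28: 308/868 = 11/31.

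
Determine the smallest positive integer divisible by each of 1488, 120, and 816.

1488 = 2^4 × 3 × 31
120 = 2^3 × 3 × 5
816 = 2^4 × 3 × 17
LCM(1488, 120, 816) = 2^4 × 3 × 5 × 17 × 31 = 126480.

126480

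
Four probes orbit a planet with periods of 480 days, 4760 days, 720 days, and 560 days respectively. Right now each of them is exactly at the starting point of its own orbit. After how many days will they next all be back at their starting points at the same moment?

171360 days

We need the least common multiple of the intervals.
480 = 2^5 × 3 × 5
4760 = 2^3 × 5 × 7 × 17
720 = 2^4 × 3^2 × 5
560 = 2^4 × 5 × 7
LCM(480, 4760, 720, 560) = 2^5 × 3^2 × 5 × 7 × 17 = 171360.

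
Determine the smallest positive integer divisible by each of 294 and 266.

294 = 2 × 3 × 7^2
266 = 2 × 7 × 19
LCM(294, 266) = 2 × 3 × 7^2 × 19 = 5586.

5586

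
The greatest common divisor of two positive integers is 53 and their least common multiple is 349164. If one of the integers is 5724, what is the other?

For two integers, gcd × lcm = product, so the other is (53 × 349164) / 5724 = 18505692 / 5724 = 3233.

3233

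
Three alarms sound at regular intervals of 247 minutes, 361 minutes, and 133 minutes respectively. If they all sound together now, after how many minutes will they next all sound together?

32851 minutes

They coincide at every common multiple of the periods; the first is the LCM.
247 = 13 × 19
361 = 19^2
133 = 7 × 19
LCM(247, 361, 133) = 7 × 13 × 19^2 = 32851.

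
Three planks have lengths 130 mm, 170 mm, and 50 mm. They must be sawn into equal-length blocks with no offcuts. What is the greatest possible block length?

This is the greatest common divisor of 130, 170, and 50.
130 = 2 × 5 × 13
170 = 2 × 5 × 17
50 = 2 × 5^2
gcd(130, 170, 50) = 2 × 5 = 10.

10 mm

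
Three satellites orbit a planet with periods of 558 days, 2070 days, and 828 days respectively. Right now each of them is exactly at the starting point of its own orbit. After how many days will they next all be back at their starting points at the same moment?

128340 days

The first simultaneous occurrence is after LCM of the individual periods.
558 = 2 × 3^2 × 31
2070 = 2 × 3^2 × 5 × 23
828 = 2^2 × 3^2 × 23
LCM(558, 2070, 828) = 2^2 × 3^2 × 5 × 23 × 31 = 128340.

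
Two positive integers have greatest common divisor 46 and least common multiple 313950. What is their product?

14441700

For any two positive integers, gcd × lcm = product = 46 × 313950 = 14441700.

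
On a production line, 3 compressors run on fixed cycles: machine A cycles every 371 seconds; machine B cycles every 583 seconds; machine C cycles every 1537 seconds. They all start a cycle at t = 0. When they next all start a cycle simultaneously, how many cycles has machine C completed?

77 cycles

The first common completion time is the LCM of the periods.
371 = 7 × 53
583 = 11 × 53
1537 = 29 × 53
LCM(371, 583, 1537) = 7 × 11 × 29 × 53 = 118349.
Cycles for period 1537: 118349 / 1537 = 77.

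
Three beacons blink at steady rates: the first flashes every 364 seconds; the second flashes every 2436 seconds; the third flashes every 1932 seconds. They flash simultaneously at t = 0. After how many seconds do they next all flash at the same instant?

728364 seconds

They coincide at every common multiple of the periods; the first is the LCM.
364 = 2^2 × 7 × 13
2436 = 2^2 × 3 × 7 × 29
1932 = 2^2 × 3 × 7 × 23
LCM(364, 2436, 1932) = 2^2 × 3 × 7 × 13 × 23 × 29 = 728364.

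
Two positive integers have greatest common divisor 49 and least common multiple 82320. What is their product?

For any two positive integers, gcd × lcm = product = 49 × 82320 = 4033680.

4033680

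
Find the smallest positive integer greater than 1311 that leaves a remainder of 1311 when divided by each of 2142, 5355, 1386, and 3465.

119121

N − 1311 must be a common multiple of 2142, 5355, 1386, and 3465.
2142 = 2 × 3^2 × 7 × 17
5355 = 3^2 × 5 × 7 × 17
1386 = 2 × 3^2 × 7 × 11
3465 = 3^2 × 5 × 7 × 11
LCM(2142, 5355, 1386, 3465) = 2 × 3^2 × 5 × 7 × 11 × 17 = 117810.
Smallest N > 1311 is LCM + 1311 = 117810 + 1311 = 119121.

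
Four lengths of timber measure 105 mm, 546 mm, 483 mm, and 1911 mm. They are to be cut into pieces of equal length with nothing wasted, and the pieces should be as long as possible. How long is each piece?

21 mm

Each piece length must divide every original length, so the longest possible is gcd(105, 546, 483, 1911).
105 = 3 × 5 × 7
546 = 2 × 3 × 7 × 13
483 = 3 × 7 × 23
1911 = 3 × 7^2 × 13
gcd(105, 546, 483, 1911) = 3 × 7 = 21.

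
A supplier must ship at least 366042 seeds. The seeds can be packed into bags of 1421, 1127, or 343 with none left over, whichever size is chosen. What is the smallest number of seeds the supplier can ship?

457562

The number of seeds must be a common multiple of 1421, 1127, and 343, so a multiple of their LCM.
1421 = 7^2 × 29
1127 = 7^2 × 23
343 = 7^3
LCM(1421, 1127, 343) = 7^3 × 23 × 29 = 228781.
Smallest multiple of 228781 that is ≥ 366042: ⌈366042/228781⌉ × 228781 = 2 × 228781 = 457562.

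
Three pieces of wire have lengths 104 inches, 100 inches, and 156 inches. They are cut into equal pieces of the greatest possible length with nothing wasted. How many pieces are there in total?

90

Piece length = gcd(104, 100, 156).
104 = 2^3 × 13
100 = 2^2 × 5^2
156 = 2^2 × 3 × 13
gcd(104, 100, 156) = 2^2 = 4.
Total pieces = 104/4 + 100/4 + 156/4 = 26 + 25 + 39 = 90.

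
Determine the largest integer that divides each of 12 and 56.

12 = 2^2 × 3
56 = 2^3 × 7
gcd(12, 56) = 2^2 = 4.

4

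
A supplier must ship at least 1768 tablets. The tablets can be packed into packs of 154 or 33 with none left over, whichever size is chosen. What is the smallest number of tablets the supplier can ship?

1848

The number of tablets must be a common multiple of 154 and 33, so a multiple of their LCM.
154 = 2 × 7 × 11
33 = 3 × 11
LCM(154, 33) = 2 × 3 × 7 × 11 = 462.
Smallest multiple of 462 that is ≥ 1768: ⌈1768/462⌉ × 462 = 4 × 462 = 1848.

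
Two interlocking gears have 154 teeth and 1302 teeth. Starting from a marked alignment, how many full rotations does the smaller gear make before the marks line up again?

They are all back at their starting positions together after one LCM of the periods.
154 = 2 × 7 × 11
1302 = 2 × 3 × 7 × 31
LCM(154, 1302) = 2 × 3 × 7 × 11 × 31 = 14322.
Rotations for period 154: 14322 / 154 = 93.

93 rotations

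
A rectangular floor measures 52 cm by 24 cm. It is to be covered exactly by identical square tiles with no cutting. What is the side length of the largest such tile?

4 cm

By the Euclidean algorithm:
52 = 2 × 24 + 4
24 = 6 × 4 + 0
gcd(52, 24) = 4.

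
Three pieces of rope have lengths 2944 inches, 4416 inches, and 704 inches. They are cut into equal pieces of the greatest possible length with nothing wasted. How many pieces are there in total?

Piece length = gcd(2944, 4416, 704).
2944 = 2^7 × 23
4416 = 2^6 × 3 × 23
704 = 2^6 × 11
gcd(2944, 4416, 704) = 2^6 = 64.
Total pieces = 2944/64 + 4416/64 + 704/64 = 46 + 69 + 11 = 126.

126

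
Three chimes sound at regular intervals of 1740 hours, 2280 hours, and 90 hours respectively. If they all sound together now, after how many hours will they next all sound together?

They coincide at every common multiple of the periods; the first is the LCM.
1740 = 2^2 × 3 × 5 × 29
2280 = 2^3 × 3 × 5 × 19
90 = 2 × 3^2 × 5
LCM(1740, 2280, 90) = 2^3 × 3^2 × 5 × 19 × 29 = 198360.

198360 hours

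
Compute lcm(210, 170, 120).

14280

210 = 2 × 3 × 5 × 7
170 = 2 × 5 × 17
120 = 2^3 × 3 × 5
LCM(210, 170, 120) = 2^3 × 3 × 5 × 7 × 17 = 14280.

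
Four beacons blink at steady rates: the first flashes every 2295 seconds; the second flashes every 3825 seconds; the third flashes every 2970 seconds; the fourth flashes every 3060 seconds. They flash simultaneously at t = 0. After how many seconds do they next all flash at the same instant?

They coincide at every common multiple of the periods; the first is the LCM.
2295 = 3^3 × 5 × 17
3825 = 3^2 × 5^2 × 17
2970 = 2 × 3^3 × 5 × 11
3060 = 2^2 × 3^2 × 5 × 17
LCM(2295, 3825, 2970, 3060) = 2^2 × 3^3 × 5^2 × 11 × 17 = 504900.

504900 seconds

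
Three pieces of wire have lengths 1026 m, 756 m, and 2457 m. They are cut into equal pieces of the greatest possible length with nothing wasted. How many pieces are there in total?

Piece length = gcd(1026, 756, 2457).
1026 = 2 × 3^3 × 19
756 = 2^2 × 3^3 × 7
2457 = 3^3 × 7 × 13
gcd(1026, 756, 2457) = 3^3 = 27.
Total pieces = 1026/27 + 756/27 + 2457/27 = 38 + 28 + 91 = 157.

157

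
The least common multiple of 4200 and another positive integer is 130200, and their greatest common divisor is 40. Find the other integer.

gcd × lcm = product of the two integers, so the other integer is (40 × 130200) / 4200 = 1240.

1240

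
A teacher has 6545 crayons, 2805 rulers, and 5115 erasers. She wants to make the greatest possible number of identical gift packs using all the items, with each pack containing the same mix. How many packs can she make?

55 packs

The pack count must divide each quantity, so the greatest is gcd(6545, 2805, 5115).
6545 = 5 × 7 × 11 × 17
2805 = 3 × 5 × 11 × 17
5115 = 3 × 5 × 11 × 31
gcd(6545, 2805, 5115) = 5 × 11 = 55.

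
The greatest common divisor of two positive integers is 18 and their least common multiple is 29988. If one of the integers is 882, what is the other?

612

For two integers, gcd × lcm = product, so the other is (18 × 29988) / 882 = 539784 / 882 = 612.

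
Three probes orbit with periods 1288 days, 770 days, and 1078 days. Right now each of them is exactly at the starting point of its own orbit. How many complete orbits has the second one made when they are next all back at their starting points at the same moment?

644 orbits

All finish a whole number of cycles simultaneously at t = LCM of the periods.
1288 = 2^3 × 7 × 23
770 = 2 × 5 × 7 × 11
1078 = 2 × 7^2 × 11
LCM(1288, 770, 1078) = 2^3 × 5 × 7^2 × 11 × 23 = 495880.
Orbits for period 770: 495880 / 770 = 644.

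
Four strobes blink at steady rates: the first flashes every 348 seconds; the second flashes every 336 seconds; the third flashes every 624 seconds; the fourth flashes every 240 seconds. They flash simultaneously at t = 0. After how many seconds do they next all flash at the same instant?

We need the least common multiple of the intervals.
348 = 2^2 × 3 × 29
336 = 2^4 × 3 × 7
624 = 2^4 × 3 × 13
240 = 2^4 × 3 × 5
LCM(348, 336, 624, 240) = 2^4 × 3 × 5 × 7 × 13 × 29 = 633360.

633360 seconds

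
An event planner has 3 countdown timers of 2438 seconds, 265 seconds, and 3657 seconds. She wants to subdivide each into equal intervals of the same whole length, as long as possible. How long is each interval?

53 seconds

The interval must divide each timer length; the longest such is the gcd.
2438 = 2 × 23 × 53
265 = 5 × 53
3657 = 3 × 23 × 53
gcd(2438, 265, 3657) = 53.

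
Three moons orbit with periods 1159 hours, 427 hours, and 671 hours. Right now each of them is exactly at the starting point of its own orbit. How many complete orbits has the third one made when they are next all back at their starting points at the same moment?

133 orbits

They are all back at their starting positions together after one LCM of the periods.
1159 = 19 × 61
427 = 7 × 61
671 = 11 × 61
LCM(1159, 427, 671) = 7 × 11 × 19 × 61 = 89243.
Orbits for period 671: 89243 / 671 = 133.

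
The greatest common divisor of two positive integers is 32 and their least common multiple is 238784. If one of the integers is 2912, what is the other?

For two integers, gcd × lcm = product, so the other is (32 × 238784) / 2912 = 7641088 / 2912 = 2624.

2624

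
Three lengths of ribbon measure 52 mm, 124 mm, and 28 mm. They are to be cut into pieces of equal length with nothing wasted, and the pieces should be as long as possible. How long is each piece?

4 mm

Each piece length must divide every original length, so the longest possible is gcd(52, 124, 28).
52 = 2^2 × 13
124 = 2^2 × 31
28 = 2^2 × 7
gcd(52, 124, 28) = 2^2 = 4.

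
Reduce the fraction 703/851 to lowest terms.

703 = 19 × 37
851 = 23 × 37
gcd(703, 851) = 37.
Divide numerator and denominator by 37: 703/851 = 19/23.

19/23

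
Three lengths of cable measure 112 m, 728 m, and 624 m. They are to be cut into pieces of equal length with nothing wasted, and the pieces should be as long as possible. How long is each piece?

8 m

The greatest length dividing all of 112, 728, and 624 is their gcd.
112 = 2^4 × 7
728 = 2^3 × 7 × 13
624 = 2^4 × 3 × 13
gcd(112, 728, 624) = 2^3 = 8.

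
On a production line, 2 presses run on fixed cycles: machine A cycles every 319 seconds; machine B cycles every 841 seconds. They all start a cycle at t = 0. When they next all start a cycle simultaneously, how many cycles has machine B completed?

The first common completion time is the LCM of the periods.
319 = 11 × 29
841 = 29^2
LCM(319, 841) = 11 × 29^2 = 9251.
Cycles for period 841: 9251 / 841 = 11.

11 cycles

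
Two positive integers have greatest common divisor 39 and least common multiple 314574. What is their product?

12268386

For any two positive integers, gcd × lcm = product = 39 × 314574 = 12268386.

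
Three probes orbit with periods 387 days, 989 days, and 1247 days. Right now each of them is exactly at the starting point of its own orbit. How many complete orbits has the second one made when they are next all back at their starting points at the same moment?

They are all back at their starting positions together after one LCM of the periods.
387 = 3^2 × 43
989 = 23 × 43
1247 = 29 × 43
LCM(387, 989, 1247) = 3^2 × 23 × 29 × 43 = 258129.
Orbits for period 989: 258129 / 989 = 261.

261 orbits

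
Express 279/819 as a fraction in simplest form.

31/91

279 = 3^2 × 31
819 = 3^2 × 7 × 13
gcd(279, 819) = 3^2 = 9.
Divide numerator and denominator by 9: 279/819 = 31/91.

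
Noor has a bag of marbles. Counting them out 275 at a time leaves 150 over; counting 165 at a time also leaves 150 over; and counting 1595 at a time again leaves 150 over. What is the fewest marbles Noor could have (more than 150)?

N − 150 must be a common multiple of 275, 165, and 1595.
275 = 5^2 × 11
165 = 3 × 5 × 11
1595 = 5 × 11 × 29
LCM(275, 165, 1595) = 3 × 5^2 × 11 × 29 = 23925.
Smallest N > 150 is LCM + 150 = 23925 + 150 = 24075.

24075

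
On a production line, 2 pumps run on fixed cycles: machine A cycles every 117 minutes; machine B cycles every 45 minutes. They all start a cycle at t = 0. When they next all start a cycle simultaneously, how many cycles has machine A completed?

5 cycles

The first common completion time is the LCM of the periods.
117 = 3^2 × 13
45 = 3^2 × 5
LCM(117, 45) = 3^2 × 5 × 13 = 585.
Cycles for period 117: 585 / 117 = 5.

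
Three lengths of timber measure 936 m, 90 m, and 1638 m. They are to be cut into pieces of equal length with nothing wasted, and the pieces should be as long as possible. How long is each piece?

Each piece length must divide every original length, so the longest possible is gcd(936, 90, 1638).
936 = 2^3 × 3^2 × 13
90 = 2 × 3^2 × 5
1638 = 2 × 3^2 × 7 × 13
gcd(936, 90, 1638) = 2 × 3^2 = 18.

18 m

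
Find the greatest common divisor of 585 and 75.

585 = 3^2 × 5 × 13
75 = 3 × 5^2
gcd(585, 75) = 3 × 5 = 15.

15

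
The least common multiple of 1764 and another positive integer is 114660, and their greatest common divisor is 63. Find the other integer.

4095

gcd × lcm = product of the two integers, so the other integer is (63 × 114660) / 1764 = 4095.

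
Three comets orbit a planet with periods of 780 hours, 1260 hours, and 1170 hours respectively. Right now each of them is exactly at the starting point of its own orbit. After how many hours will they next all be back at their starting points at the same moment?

16380 hours

We need the least common multiple of the intervals.
780 = 2^2 × 3 × 5 × 13
1260 = 2^2 × 3^2 × 5 × 7
1170 = 2 × 3^2 × 5 × 13
LCM(780, 1260, 1170) = 2^2 × 3^2 × 5 × 7 × 13 = 16380.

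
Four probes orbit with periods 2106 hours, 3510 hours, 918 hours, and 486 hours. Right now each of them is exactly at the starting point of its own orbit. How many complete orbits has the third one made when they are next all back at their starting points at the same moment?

All finish a whole number of cycles simultaneously at t = LCM of the periods.
2106 = 2 × 3^4 × 13
3510 = 2 × 3^3 × 5 × 13
918 = 2 × 3^3 × 17
486 = 2 × 3^5
LCM(2106, 3510, 918, 486) = 2 × 3^5 × 5 × 13 × 17 = 537030.
Orbits for period 918: 537030 / 918 = 585.

585 orbits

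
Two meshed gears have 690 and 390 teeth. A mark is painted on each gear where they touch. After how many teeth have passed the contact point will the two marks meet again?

They coincide at every common multiple of the periods; the first is the LCM.
690 = 2 × 3 × 5 × 23
390 = 2 × 3 × 5 × 13
LCM(690, 390) = 2 × 3 × 5 × 13 × 23 = 8970.

8970 teeth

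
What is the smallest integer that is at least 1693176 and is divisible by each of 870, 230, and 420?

1960980

The integer must be a common multiple of 870, 230, and 420, so a multiple of their LCM.
870 = 2 × 3 × 5 × 29
230 = 2 × 5 × 23
420 = 2^2 × 3 × 5 × 7
LCM(870, 230, 420) = 2^2 × 3 × 5 × 7 × 23 × 29 = 280140.
Smallest multiple of 280140 that is ≥ 1693176: ⌈1693176/280140⌉ × 280140 = 7 × 280140 = 1960980.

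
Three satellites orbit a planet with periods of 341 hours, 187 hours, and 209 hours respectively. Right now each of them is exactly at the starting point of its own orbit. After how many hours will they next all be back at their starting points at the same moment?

The first simultaneous occurrence is after LCM of the individual periods.
341 = 11 × 31
187 = 11 × 17
209 = 11 × 19
LCM(341, 187, 209) = 11 × 17 × 19 × 31 = 110143.

110143 hours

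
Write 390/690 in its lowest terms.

390 = 2 × 3 × 5 × 13
690 = 2 × 3 × 5 × 23
gcd(390, 690) = 2 × 3 × 5 = 30.
Divide numerator and denominator by 30: 390/690 = 13/23.

13/23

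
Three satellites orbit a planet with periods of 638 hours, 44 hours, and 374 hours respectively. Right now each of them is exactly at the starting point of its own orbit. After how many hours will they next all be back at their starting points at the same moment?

21692 hours

We need the least common multiple of the intervals.
638 = 2 × 11 × 29
44 = 2^2 × 11
374 = 2 × 11 × 17
LCM(638, 44, 374) = 2^2 × 11 × 17 × 29 = 21692.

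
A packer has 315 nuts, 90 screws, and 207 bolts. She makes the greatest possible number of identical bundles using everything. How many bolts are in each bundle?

23

Number of bundles = gcd(315, 90, 207).
315 = 3^2 × 5 × 7
90 = 2 × 3^2 × 5
207 = 3^2 × 23
gcd(315, 90, 207) = 3^2 = 9.
bolts per bundle = 207 / 9 = 23.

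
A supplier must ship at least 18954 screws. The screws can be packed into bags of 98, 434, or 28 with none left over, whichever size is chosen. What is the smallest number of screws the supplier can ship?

The number of screws must be a common multiple of 98, 434, and 28, so a multiple of their LCM.
98 = 2 × 7^2
434 = 2 × 7 × 31
28 = 2^2 × 7
LCM(98, 434, 28) = 2^2 × 7^2 × 31 = 6076.
Smallest multiple of 6076 that is ≥ 18954: ⌈18954/6076⌉ × 6076 = 4 × 6076 = 24304.

24304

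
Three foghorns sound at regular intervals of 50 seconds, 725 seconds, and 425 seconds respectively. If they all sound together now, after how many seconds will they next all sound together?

24650 seconds

We need the least common multiple of the intervals.
50 = 2 × 5^2
725 = 5^2 × 29
425 = 5^2 × 17
LCM(50, 725, 425) = 2 × 5^2 × 17 × 29 = 24650.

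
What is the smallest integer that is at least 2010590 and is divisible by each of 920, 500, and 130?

2093000

The integer must be a common multiple of 920, 500, and 130, so a multiple of their LCM.
920 = 2^3 × 5 × 23
500 = 2^2 × 5^3
130 = 2 × 5 × 13
LCM(920, 500, 130) = 2^3 × 5^3 × 13 × 23 = 299000.
Smallest multiple of 299000 that is ≥ 2010590: ⌈2010590/299000⌉ × 299000 = 7 × 299000 = 2093000.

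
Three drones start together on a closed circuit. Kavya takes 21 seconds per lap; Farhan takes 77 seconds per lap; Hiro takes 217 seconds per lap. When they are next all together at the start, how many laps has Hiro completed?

33 laps

The first common completion time is the LCM of the periods.
21 = 3 × 7
77 = 7 × 11
217 = 7 × 31
LCM(21, 77, 217) = 3 × 7 × 11 × 31 = 7161.
Laps for period 217: 7161 / 217 = 33.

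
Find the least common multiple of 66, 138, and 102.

25806

66 = 2 × 3 × 11
138 = 2 × 3 × 23
102 = 2 × 3 × 17
LCM(66, 138, 102) = 2 × 3 × 11 × 17 × 23 = 25806.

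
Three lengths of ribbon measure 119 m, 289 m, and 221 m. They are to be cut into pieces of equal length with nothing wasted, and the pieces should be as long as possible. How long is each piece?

Each piece length must divide every original length, so the longest possible is gcd(119, 289, 221).
119 = 7 × 17
289 = 17^2
221 = 13 × 17
gcd(119, 289, 221) = 17.

17 m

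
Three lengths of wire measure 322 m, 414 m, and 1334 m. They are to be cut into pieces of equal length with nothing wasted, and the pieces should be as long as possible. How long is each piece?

46 m

Each piece length must divide every original length, so the longest possible is gcd(322, 414, 1334).
322 = 2 × 7 × 23
414 = 2 × 3^2 × 23
1334 = 2 × 23 × 29
gcd(322, 414, 1334) = 2 × 23 = 46.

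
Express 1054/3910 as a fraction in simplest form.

31/115

1054 = 2 × 17 × 31
3910 = 2 × 5 × 17 × 23
gcd(1054, 3910) = 2 × 17 = 34.
Divide numerator and denominator by 34: 1054/3910 = 31/115.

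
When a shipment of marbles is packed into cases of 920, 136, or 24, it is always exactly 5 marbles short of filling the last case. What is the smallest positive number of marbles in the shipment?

46915

Being 5 short of a full case of size k means N ≡ −5 (mod k), i.e. N + 5 is a multiple of each size.
920 = 2^3 × 5 × 23
136 = 2^3 × 17
24 = 2^3 × 3
LCM(920, 136, 24) = 2^3 × 3 × 5 × 17 × 23 = 46920.
Smallest positive N is 46920 − 5 = 46915.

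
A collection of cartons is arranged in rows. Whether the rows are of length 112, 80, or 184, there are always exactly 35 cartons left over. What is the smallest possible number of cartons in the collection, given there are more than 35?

N − 35 must be a common multiple of 112, 80, and 184.
112 = 2^4 × 7
80 = 2^4 × 5
184 = 2^3 × 23
LCM(112, 80, 184) = 2^4 × 5 × 7 × 23 = 12880.
Smallest N > 35 is LCM + 35 = 12880 + 35 = 12915.

12915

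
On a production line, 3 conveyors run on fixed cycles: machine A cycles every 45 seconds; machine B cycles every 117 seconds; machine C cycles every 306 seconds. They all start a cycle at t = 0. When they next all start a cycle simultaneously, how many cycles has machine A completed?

They are all back at their starting positions together after one LCM of the periods.
45 = 3^2 × 5
117 = 3^2 × 13
306 = 2 × 3^2 × 17
LCM(45, 117, 306) = 2 × 3^2 × 5 × 13 × 17 = 19890.
Cycles for period 45: 19890 / 45 = 442.

442 cycles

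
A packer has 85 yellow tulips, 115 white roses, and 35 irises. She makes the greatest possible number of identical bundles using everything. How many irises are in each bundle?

7

Number of bundles = gcd(85, 115, 35).
85 = 5 × 17
115 = 5 × 23
35 = 5 × 7
gcd(85, 115, 35) = 5.
irises per bundle = 35 / 5 = 7.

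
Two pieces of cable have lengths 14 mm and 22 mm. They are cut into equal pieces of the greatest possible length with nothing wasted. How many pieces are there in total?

18

Piece length = gcd(14, 22).
14 = 2 × 7
22 = 2 × 11
gcd(14, 22) = 2.
Total pieces = 14/2 + 22/2 = 7 + 11 = 18.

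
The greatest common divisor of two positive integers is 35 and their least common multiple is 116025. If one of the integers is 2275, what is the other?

1785

For two integers, gcd × lcm = product, so the other is (35 × 116025) / 2275 = 4060875 / 2275 = 1785.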